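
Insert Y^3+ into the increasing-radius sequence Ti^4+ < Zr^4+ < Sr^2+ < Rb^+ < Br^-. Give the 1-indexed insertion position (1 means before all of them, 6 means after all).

3

First list Z and electron count for each: Ti^4+ (Z=22, 18 e⁻), Zr^4+ (Z=40, 36 e⁻), Y^3+ (Z=39, 36 e⁻), Sr^2+ (Z=38, 36 e⁻), Rb^+ (Z=37, 36 e⁻), Br^- (Z=35, 36 e⁻). Ti^4+ < Zr^4+ (same group, 1 shell fewer); Zr^4+ < Y^3+ (isoelectronic, higher Z=40 is smaller); Y^3+ < Sr^2+ (isoelectronic, higher Z=39 is smaller); Sr^2+ < Rb^+ (both 36 e⁻, Z=38>37); Rb^+ < Br^- (both 36 e⁻, Z=37>35).
Putting Y^3+ in gives Ti^4+ < Zr^4+ < Y^3+ < Sr^2+ < Rb^+ < Br^-; it lands at slot 3.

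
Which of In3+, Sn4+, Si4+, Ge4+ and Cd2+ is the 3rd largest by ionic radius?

Sn4+

Work out protons and electrons: Si4+: 10 e⁻, Z=14, Ge4+: 28 e⁻, Z=32, Sn4+: 46 e⁻, Z=50, In3+: 46 e⁻, Z=49, Cd2+: 46 e⁻, Z=48. Si4+ < Ge4+ (same group, 1 shell fewer); Ge4+ < Sn4+ (same group, 1 shell fewer); Sn4+ < In3+ (both 46 e⁻, Z=50>49); In3+ < Cd2+ (both 46 e⁻, Z=49>48).
That gives Si4+ < Ge4+ < Sn4+ < In3+ < Cd2+. From the largest end, number 3 is Sn4+.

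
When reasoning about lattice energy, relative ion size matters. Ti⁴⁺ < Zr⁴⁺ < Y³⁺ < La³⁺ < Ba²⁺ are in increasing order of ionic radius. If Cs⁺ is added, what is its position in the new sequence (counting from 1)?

6

Work out protons and electrons: Ti⁴⁺ (Z=22, 18 e⁻), Zr⁴⁺ (Z=40, 36 e⁻), Y³⁺ (Z=39, 36 e⁻), La³⁺ (Z=57, 54 e⁻), Ba²⁺ (Z=56, 54 e⁻), Cs⁺ (Z=55, 54 e⁻). Ti⁴⁺ < Zr⁴⁺ (same group, 1 shell fewer); Zr⁴⁺ < Y³⁺ (isoelectronic, higher Z=40 is smaller); Y³⁺ < La³⁺ (same group, period 5 vs 6); La³⁺ < Ba²⁺ (isoelectronic, higher Z=57 is smaller); Ba²⁺ < Cs⁺ (both 54 e⁻, Z=56>55).
Putting Cs⁺ in gives Ti⁴⁺ < Zr⁴⁺ < Y³⁺ < La³⁺ < Ba²⁺ < Cs⁺; it lands at slot 6.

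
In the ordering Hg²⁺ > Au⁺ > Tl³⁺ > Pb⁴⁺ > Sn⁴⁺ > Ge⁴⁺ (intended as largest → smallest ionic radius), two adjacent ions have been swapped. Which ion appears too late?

Au⁺

Scanning neighbour by neighbour, only Hg²⁺/Au⁺ violates a trend: Hg²⁺ and Au⁺ share 78 electrons; the higher nuclear charge on Hg (Z=80) contracts it more, so Hg²⁺ < Au⁺. That makes Au⁺ the one sitting a position late relative to where it belongs.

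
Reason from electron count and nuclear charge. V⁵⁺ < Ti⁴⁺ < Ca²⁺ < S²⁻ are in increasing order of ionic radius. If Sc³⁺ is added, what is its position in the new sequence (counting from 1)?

3

Isoelectronic series (18 e⁻ each). Size is set by nuclear charge: more protons means a smaller ion. V⁵⁺ (Z=23), Ti⁴⁺ (Z=22), Sc³⁺ (Z=21), Ca²⁺ (Z=20), S²⁻ (Z=16).
The complete sequence is V⁵⁺ < Ti⁴⁺ < Sc³⁺ < Ca²⁺ < S²⁻. Sc³⁺ sits at position 3.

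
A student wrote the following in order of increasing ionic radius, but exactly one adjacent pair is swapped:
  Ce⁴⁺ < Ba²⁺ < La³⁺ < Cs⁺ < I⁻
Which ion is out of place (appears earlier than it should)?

Compare adjacent ions: they are isoelectronic (54 e⁻) and La has more protons than Ba (57 vs 56), making La³⁺ smaller — yet in this increasing list Ba²⁺ sits before La³⁺. Nothing else is reversed, so Ba²⁺ should move one place to the right.

Ba²⁺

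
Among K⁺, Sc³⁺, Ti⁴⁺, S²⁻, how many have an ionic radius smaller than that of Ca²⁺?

2

Isoelectronic series (18 e⁻ each). Size is set by nuclear charge: more protons means a smaller ion. Ti⁴⁺ (Z=22), Sc³⁺ (Z=21), Ca²⁺ (Z=20), K⁺ (Z=19), S²⁻ (Z=16).
Ordering all of them (including Ca²⁺) by radius gives Ti⁴⁺ < Sc³⁺ < Ca²⁺ < K⁺ < S²⁻. So 2 are smaller.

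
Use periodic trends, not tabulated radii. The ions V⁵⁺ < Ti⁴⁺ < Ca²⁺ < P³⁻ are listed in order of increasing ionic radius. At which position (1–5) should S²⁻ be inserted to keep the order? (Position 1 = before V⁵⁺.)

4

These species are isoelectronic with 18 electrons. The only difference is the number of protons: V⁵⁺ (Z=23), Ti⁴⁺ (Z=22), Ca²⁺ (Z=20), S²⁻ (Z=16), P³⁻ (Z=15). The strongest nuclear pull (V⁵⁺) gives the smallest ion.
With S²⁻ included the full order is V⁵⁺ < Ti⁴⁺ < Ca²⁺ < S²⁻ < P³⁻, so it takes position 4.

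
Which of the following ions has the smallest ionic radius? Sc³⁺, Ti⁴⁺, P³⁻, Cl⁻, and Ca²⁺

Ti⁴⁺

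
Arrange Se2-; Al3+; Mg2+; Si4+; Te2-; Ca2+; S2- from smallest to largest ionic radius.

Si4+ < Al3+ < Mg2+ < Ca2+ < S2- < Se2- < Te2-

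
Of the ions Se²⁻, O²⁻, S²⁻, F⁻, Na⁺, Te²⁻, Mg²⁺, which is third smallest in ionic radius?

F⁻

Mg²⁺ has 10 e⁻ (Z=12), Na⁺ has 10 e⁻ (Z=11), F⁻ has 10 e⁻ (Z=9), O²⁻ has 10 e⁻ (Z=8), S²⁻ has 18 e⁻ (Z=16), Se²⁻ has 36 e⁻ (Z=34), Te²⁻ has 54 e⁻ (Z=52). Mg²⁺ < Na⁺ (both 10 e⁻, Z=12>11); Na⁺ < F⁻ (isoelectronic, higher Z=11 is smaller); F⁻ < O²⁻ (isoelectronic, higher Z=9 is smaller); O²⁻ < S²⁻ (same group, period 2 vs 3); S²⁻ < Se²⁻ (same group, 1 shell fewer); Se²⁻ < Te²⁻ (same group, period 4 vs 5).
So the order is Mg²⁺ < Na⁺ < F⁻ < O²⁻ < S²⁻ < Se²⁻ < Te²⁻; the 3rd-smallest ion is F⁻.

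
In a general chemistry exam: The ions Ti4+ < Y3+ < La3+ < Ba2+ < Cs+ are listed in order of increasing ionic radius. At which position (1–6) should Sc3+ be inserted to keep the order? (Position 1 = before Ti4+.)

Electron counts and nuclear charges: Ti4+: 18 e⁻, Z=22, Sc3+: 18 e⁻, Z=21, Y3+: 36 e⁻, Z=39, La3+: 54 e⁻, Z=57, Ba2+: 54 e⁻, Z=56, Cs+: 54 e⁻, Z=55. Ti4+ < Sc3+ (isoelectronic, higher Z=22 is smaller); Sc3+ < Y3+ (same group, 1 shell fewer); Y3+ < La3+ (same group, 1 shell fewer); La3+ < Ba2+ (both 54 e⁻, Z=57>56); Ba2+ < Cs+ (both 54 e⁻, Z=56>55).
Putting Sc3+ in gives Ti4+ < Sc3+ < Y3+ < La3+ < Ba2+ < Cs+; it lands at slot 2.

2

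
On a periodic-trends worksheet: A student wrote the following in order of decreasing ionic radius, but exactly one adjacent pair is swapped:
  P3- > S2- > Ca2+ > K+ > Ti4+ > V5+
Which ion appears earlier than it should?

Compare adjacent ions: they are isoelectronic (18 e⁻) and Ca has more protons than K (20 vs 19), making Ca2+ smaller — yet in this decreasing list Ca2+ sits before K+. Nothing else is reversed, so Ca2+ should move one place to the right.

Ca2+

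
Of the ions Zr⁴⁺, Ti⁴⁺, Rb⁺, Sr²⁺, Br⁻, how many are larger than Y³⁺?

First list Z and electron count for each: Ti⁴⁺ (Z=22, 18 e⁻), Zr⁴⁺ (Z=40, 36 e⁻), Y³⁺ (Z=39, 36 e⁻), Sr²⁺ (Z=38, 36 e⁻), Rb⁺ (Z=37, 36 e⁻), Br⁻ (Z=35, 36 e⁻). Ti⁴⁺ < Zr⁴⁺ (same group, period 4 vs 5); Zr⁴⁺ < Y³⁺ (both 36 e⁻, Z=40>39); Y³⁺ < Sr²⁺ (both 36 e⁻, Z=39>38); Sr²⁺ < Rb⁺ (isoelectronic, higher Z=38 is smaller); Rb⁺ < Br⁻ (both 36 e⁻, Z=37>35).
Overall: Ti⁴⁺ < Zr⁴⁺ < Y³⁺ < Sr²⁺ < Rb⁺ < Br⁻. Y³⁺ has 2 below it and 3 above. Count: 3.

3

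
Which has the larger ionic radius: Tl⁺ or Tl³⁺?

Same element, different charge: the more highly charged cation has fewer electrons and a greater effective nuclear charge per electron, making Tl³⁺ the smallest.

Tl⁺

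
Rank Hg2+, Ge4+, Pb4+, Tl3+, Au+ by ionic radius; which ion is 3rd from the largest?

Electron counts and nuclear charges: Ge4+ (Z=32, 28 e⁻), Pb4+ (Z=82, 78 e⁻), Tl3+ (Z=81, 78 e⁻), Hg2+ (Z=80, 78 e⁻), Au+ (Z=79, 78 e⁻). Ge4+ < Pb4+ (same group, period 4 vs 6); Pb4+ < Tl3+ (isoelectronic, higher Z=82 is smaller); Tl3+ < Hg2+ (isoelectronic, higher Z=81 is smaller); Hg2+ < Au+ (both 78 e⁻, Z=80>79).
Full ascending order: Ge4+ < Pb4+ < Tl3+ < Hg2+ < Au+. Counting from the largest, position 3 is Tl3+.

Tl3+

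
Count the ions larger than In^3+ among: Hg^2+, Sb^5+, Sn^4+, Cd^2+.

Tabulating Z and e⁻: Sb^5+: 46 e⁻, Z=51, Sn^4+: 46 e⁻, Z=50, In^3+: 46 e⁻, Z=49, Cd^2+: 46 e⁻, Z=48, Hg^2+: 78 e⁻, Z=80. Sb^5+ < Sn^4+ (isoelectronic, higher Z=51 is smaller); Sn^4+ < In^3+ (isoelectronic, higher Z=50 is smaller); In^3+ < Cd^2+ (isoelectronic, higher Z=49 is smaller); Cd^2+ < Hg^2+ (same group, period 5 vs 6).
Relative to In^3+, the ions that are larger are Cd^2+, Hg^2+. So 2 are larger.

2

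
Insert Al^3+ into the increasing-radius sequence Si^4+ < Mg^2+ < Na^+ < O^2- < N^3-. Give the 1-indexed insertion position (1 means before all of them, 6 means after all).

All of these have 10 electrons (isoelectronic). With the same electron cloud, the ion with the most protons pulls it in tightest. Nuclear charges: Si^4+ (Z=14), Al^3+ (Z=13), Mg^2+ (Z=12), Na^+ (Z=11), O^2- (Z=8), N^3- (Z=7). Highest Z is smallest.
The complete sequence is Si^4+ < Al^3+ < Mg^2+ < Na^+ < O^2- < N^3-. Al^3+ sits at position 2.

2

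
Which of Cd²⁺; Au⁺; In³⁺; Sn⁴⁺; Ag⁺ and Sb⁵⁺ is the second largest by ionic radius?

Sb⁵⁺ (Z=51, 46 e⁻), Sn⁴⁺ (Z=50, 46 e⁻), In³⁺ (Z=49, 46 e⁻), Cd²⁺ (Z=48, 46 e⁻), Ag⁺ (Z=47, 46 e⁻), Au⁺ (Z=79, 78 e⁻). Sb⁵⁺ < Sn⁴⁺ (isoelectronic, higher Z=51 is smaller); Sn⁴⁺ < In³⁺ (isoelectronic, higher Z=50 is smaller); In³⁺ < Cd²⁺ (isoelectronic, higher Z=49 is smaller); Cd²⁺ < Ag⁺ (isoelectronic, higher Z=48 is smaller); Ag⁺ < Au⁺ (same group, 1 shell fewer).
Full ascending order: Sb⁵⁺ < Sn⁴⁺ < In³⁺ < Cd²⁺ < Ag⁺ < Au⁺. Counting from the largest, position 2 is Ag⁺.

Ag⁺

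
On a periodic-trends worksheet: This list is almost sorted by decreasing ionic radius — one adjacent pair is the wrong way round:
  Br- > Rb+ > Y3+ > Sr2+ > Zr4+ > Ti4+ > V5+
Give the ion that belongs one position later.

Y3+

The pair Y3+, Sr2+ is the wrong way round — both have 36 electrons but Z(Y)=39 > Z(Sr)=38, so Y3+ should be the smaller of the two. All other adjacent pairs agree with periodic trends, so Y3+ is the misplaced ion.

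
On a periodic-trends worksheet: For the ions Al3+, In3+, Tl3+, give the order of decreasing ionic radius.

All are in the same group with charge +3. Radius grows down the group as n (the outermost shell) increases.

Tl3+ > In3+ > Al3+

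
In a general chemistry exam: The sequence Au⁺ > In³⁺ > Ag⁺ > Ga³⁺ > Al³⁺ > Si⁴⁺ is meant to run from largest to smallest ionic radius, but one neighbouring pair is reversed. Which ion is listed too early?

The pair In³⁺, Ag⁺ is the wrong way round — both have 46 electrons but Z(In)=49 > Z(Ag)=47, so In³⁺ should be the smaller of the two. All other adjacent pairs agree with periodic trends, so In³⁺ is the misplaced ion.

In³⁺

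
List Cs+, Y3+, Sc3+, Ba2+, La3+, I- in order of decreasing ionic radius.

I- > Cs+ > Ba2+ > La3+ > Y3+ > Sc3+

First list Z and electron count for each: Sc3+ has 18 e⁻ (Z=21), Y3+ has 36 e⁻ (Z=39), La3+ has 54 e⁻ (Z=57), Ba2+ has 54 e⁻ (Z=56), Cs+ has 54 e⁻ (Z=55), I- has 54 e⁻ (Z=53). Sc3+ < Y3+ (same group, period 4 vs 5); Y3+ < La3+ (same group, 1 shell fewer); La3+ < Ba2+ (isoelectronic, higher Z=57 is smaller); Ba2+ < Cs+ (isoelectronic, higher Z=56 is smaller); Cs+ < I- (isoelectronic, higher Z=55 is smaller).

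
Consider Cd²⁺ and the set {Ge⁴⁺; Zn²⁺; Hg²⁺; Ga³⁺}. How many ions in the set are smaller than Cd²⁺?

3

Electron counts and nuclear charges: Ge⁴⁺: 28 e⁻, Z=32, Ga³⁺: 28 e⁻, Z=31, Zn²⁺: 28 e⁻, Z=30, Cd²⁺: 46 e⁻, Z=48, Hg²⁺: 78 e⁻, Z=80. Ge⁴⁺ < Ga³⁺ (isoelectronic, higher Z=32 is smaller); Ga³⁺ < Zn²⁺ (both 28 e⁻, Z=31>30); Zn²⁺ < Cd²⁺ (same group, period 4 vs 5); Cd²⁺ < Hg²⁺ (same group, 1 shell fewer).
Overall: Ge⁴⁺ < Ga³⁺ < Zn²⁺ < Cd²⁺ < Hg²⁺. Cd²⁺ has 3 below it and 1 above. Count: 3.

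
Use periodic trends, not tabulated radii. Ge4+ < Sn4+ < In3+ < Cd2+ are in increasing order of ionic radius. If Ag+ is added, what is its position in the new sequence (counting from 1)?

Ge4+ (Z=32, 28 e⁻), Sn4+ (Z=50, 46 e⁻), In3+ (Z=49, 46 e⁻), Cd2+ (Z=48, 46 e⁻), Ag+ (Z=47, 46 e⁻). Ge4+ < Sn4+ (same group, 1 shell fewer); Sn4+ < In3+ (both 46 e⁻, Z=50>49); In3+ < Cd2+ (both 46 e⁻, Z=49>48); Cd2+ < Ag+ (both 46 e⁻, Z=48>47).
With Ag+ included the full order is Ge4+ < Sn4+ < In3+ < Cd2+ < Ag+, so it takes position 5.

5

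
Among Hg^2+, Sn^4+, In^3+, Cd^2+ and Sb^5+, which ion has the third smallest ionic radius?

In^3+

Electron counts and nuclear charges: Sb^5+: 46 e⁻, Z=51, Sn^4+: 46 e⁻, Z=50, In^3+: 46 e⁻, Z=49, Cd^2+: 46 e⁻, Z=48, Hg^2+: 78 e⁻, Z=80. Sb^5+ < Sn^4+ (both 46 e⁻, Z=51>50); Sn^4+ < In^3+ (isoelectronic, higher Z=50 is smaller); In^3+ < Cd^2+ (isoelectronic, higher Z=49 is smaller); Cd^2+ < Hg^2+ (same group, period 5 vs 6).
So the order is Sb^5+ < Sn^4+ < In^3+ < Cd^2+ < Hg^2+; the 3rd-smallest ion is In^3+.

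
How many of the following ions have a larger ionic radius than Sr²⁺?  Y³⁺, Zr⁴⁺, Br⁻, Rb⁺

These species are isoelectronic with 36 electrons. The only difference is the number of protons: Zr⁴⁺ (Z=40), Y³⁺ (Z=39), Sr²⁺ (Z=38), Rb⁺ (Z=37), Br⁻ (Z=35). The strongest nuclear pull (Zr⁴⁺) gives the smallest ion.
Placing each against Sr²⁺: smaller — Zr⁴⁺, Y³⁺; larger — Rb⁺, Br⁻. So 2 are larger.

2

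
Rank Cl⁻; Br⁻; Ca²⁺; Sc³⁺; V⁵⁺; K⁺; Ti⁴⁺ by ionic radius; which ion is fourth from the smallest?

Ca²⁺

Tabulating Z and e⁻: V⁵⁺ (Z=23, 18 e⁻), Ti⁴⁺ (Z=22, 18 e⁻), Sc³⁺ (Z=21, 18 e⁻), Ca²⁺ (Z=20, 18 e⁻), K⁺ (Z=19, 18 e⁻), Cl⁻ (Z=17, 18 e⁻), Br⁻ (Z=35, 36 e⁻). V⁵⁺ < Ti⁴⁺ (both 18 e⁻, Z=23>22); Ti⁴⁺ < Sc³⁺ (isoelectronic, higher Z=22 is smaller); Sc³⁺ < Ca²⁺ (both 18 e⁻, Z=21>20); Ca²⁺ < K⁺ (isoelectronic, higher Z=20 is smaller); K⁺ < Cl⁻ (isoelectronic, higher Z=19 is smaller); Cl⁻ < Br⁻ (same group, period 3 vs 4).
Ordering: V⁵⁺ < Ti⁴⁺ < Sc³⁺ < Ca²⁺ < K⁺ < Cl⁻ < Br⁻. The fourth smallest is Ca²⁺.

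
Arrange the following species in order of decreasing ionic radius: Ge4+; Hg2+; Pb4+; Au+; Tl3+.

Au+ > Hg2+ > Tl3+ > Pb4+ > Ge4+

Work out protons and electrons: Ge4+ (Z=32, 28 e⁻), Pb4+ (Z=82, 78 e⁻), Tl3+ (Z=81, 78 e⁻), Hg2+ (Z=80, 78 e⁻), Au+ (Z=79, 78 e⁻). Ge4+ < Pb4+ (same group, 2 shells fewer); Pb4+ < Tl3+ (isoelectronic, higher Z=82 is smaller); Tl3+ < Hg2+ (isoelectronic, higher Z=81 is smaller); Hg2+ < Au+ (isoelectronic, higher Z=80 is smaller).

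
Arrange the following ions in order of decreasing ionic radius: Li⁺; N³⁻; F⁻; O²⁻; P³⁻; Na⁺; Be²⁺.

First list Z and electron count for each: Be²⁺ (Z=4, 2 e⁻), Li⁺ (Z=3, 2 e⁻), Na⁺ (Z=11, 10 e⁻), F⁻ (Z=9, 10 e⁻), O²⁻ (Z=8, 10 e⁻), N³⁻ (Z=7, 10 e⁻), P³⁻ (Z=15, 18 e⁻). Be²⁺ < Li⁺ (isoelectronic, higher Z=4 is smaller); Li⁺ < Na⁺ (same group, period 2 vs 3); Na⁺ < F⁻ (both 10 e⁻, Z=11>9); F⁻ < O²⁻ (isoelectronic, higher Z=9 is smaller); O²⁻ < N³⁻ (both 10 e⁻, Z=8>7); N³⁻ < P³⁻ (same group, period 2 vs 3).

P³⁻ > N³⁻ > O²⁻ > F⁻ > Na⁺ > Li⁺ > Be²⁺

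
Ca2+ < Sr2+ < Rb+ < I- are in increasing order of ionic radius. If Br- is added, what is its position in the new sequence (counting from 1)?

Ca2+ has 18 e⁻ (Z=20), Sr2+ has 36 e⁻ (Z=38), Rb+ has 36 e⁻ (Z=37), Br- has 36 e⁻ (Z=35), I- has 54 e⁻ (Z=53). Ca2+ < Sr2+ (same group, period 4 vs 5); Sr2+ < Rb+ (both 36 e⁻, Z=38>37); Rb+ < Br- (isoelectronic, higher Z=37 is smaller); Br- < I- (same group, period 4 vs 5).
Putting Br- in gives Ca2+ < Sr2+ < Rb+ < Br- < I-; it lands at slot 4.

4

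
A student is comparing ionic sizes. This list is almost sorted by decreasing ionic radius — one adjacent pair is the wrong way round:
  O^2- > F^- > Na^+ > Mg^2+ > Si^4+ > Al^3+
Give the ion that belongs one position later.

The pair Si^4+, Al^3+ is the wrong way round — they are isoelectronic (10 e⁻) and Si has more protons than Al (14 vs 13), making Si^4+ smaller. All other adjacent pairs agree with periodic trends, so Si^4+ is the misplaced ion.

Si^4+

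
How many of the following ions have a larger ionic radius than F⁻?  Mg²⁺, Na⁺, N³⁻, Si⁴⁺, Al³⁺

All of these have 10 electrons (isoelectronic). With the same electron cloud, the ion with the most protons pulls it in tightest. Nuclear charges: Si⁴⁺ (Z=14), Al³⁺ (Z=13), Mg²⁺ (Z=12), Na⁺ (Z=11), F⁻ (Z=9), N³⁻ (Z=7). Highest Z is smallest.
Relative to F⁻, the ions that are larger are N³⁻. So 1 is larger.

1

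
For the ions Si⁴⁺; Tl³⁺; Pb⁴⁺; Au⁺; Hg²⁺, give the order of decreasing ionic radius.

Au⁺ > Hg²⁺ > Tl³⁺ > Pb⁴⁺ > Si⁴⁺

First list Z and electron count for each: Si⁴⁺ has 10 e⁻ (Z=14), Pb⁴⁺ has 78 e⁻ (Z=82), Tl³⁺ has 78 e⁻ (Z=81), Hg²⁺ has 78 e⁻ (Z=80), Au⁺ has 78 e⁻ (Z=79). Si⁴⁺ < Pb⁴⁺ (same group, 3 shells fewer); Pb⁴⁺ < Tl³⁺ (both 78 e⁻, Z=82>81); Tl³⁺ < Hg²⁺ (isoelectronic, higher Z=81 is smaller); Hg²⁺ < Au⁺ (isoelectronic, higher Z=80 is smaller).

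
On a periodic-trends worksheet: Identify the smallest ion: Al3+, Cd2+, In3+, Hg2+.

Tabulating Z and e⁻: Al3+ (Z=13, 10 e⁻), In3+ (Z=49, 46 e⁻), Cd2+ (Z=48, 46 e⁻), Hg2+ (Z=80, 78 e⁻). Al3+ < In3+ (same group, 2 shells fewer); In3+ < Cd2+ (isoelectronic, higher Z=49 is smaller); Cd2+ < Hg2+ (same group, period 5 vs 6).

Al3+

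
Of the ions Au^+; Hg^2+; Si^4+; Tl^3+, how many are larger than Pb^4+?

3

First list Z and electron count for each: Si^4+ (Z=14, 10 e⁻), Pb^4+ (Z=82, 78 e⁻), Tl^3+ (Z=81, 78 e⁻), Hg^2+ (Z=80, 78 e⁻), Au^+ (Z=79, 78 e⁻). Si^4+ < Pb^4+ (same group, 3 shells fewer); Pb^4+ < Tl^3+ (isoelectronic, higher Z=82 is smaller); Tl^3+ < Hg^2+ (isoelectronic, higher Z=81 is smaller); Hg^2+ < Au^+ (isoelectronic, higher Z=80 is smaller).
Ordering all of them (including Pb^4+) by radius gives Si^4+ < Pb^4+ < Tl^3+ < Hg^2+ < Au^+. Count: 3.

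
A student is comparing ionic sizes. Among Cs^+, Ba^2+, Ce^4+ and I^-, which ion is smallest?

Ce^4+

Isoelectronic series (54 e⁻ each). Size is set by nuclear charge: more protons means a smaller ion. Ce^4+ (Z=58), Ba^2+ (Z=56), Cs^+ (Z=55), I^- (Z=53).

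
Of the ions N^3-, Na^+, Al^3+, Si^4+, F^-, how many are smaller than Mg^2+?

All of these have 10 electrons (isoelectronic). With the same electron cloud, the ion with the most protons pulls it in tightest. Nuclear charges: Si^4+ (Z=14), Al^3+ (Z=13), Mg^2+ (Z=12), Na^+ (Z=11), F^- (Z=9), N^3- (Z=7). Highest Z is smallest.
Ordering all of them (including Mg^2+) by radius gives Si^4+ < Al^3+ < Mg^2+ < Na^+ < F^- < N^3-. That's 2.

2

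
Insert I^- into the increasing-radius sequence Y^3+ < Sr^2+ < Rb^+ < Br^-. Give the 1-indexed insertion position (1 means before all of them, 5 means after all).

First list Z and electron count for each: Y^3+ has 36 e⁻ (Z=39), Sr^2+ has 36 e⁻ (Z=38), Rb^+ has 36 e⁻ (Z=37), Br^- has 36 e⁻ (Z=35), I^- has 54 e⁻ (Z=53). Y^3+ < Sr^2+ (both 36 e⁻, Z=39>38); Sr^2+ < Rb^+ (both 36 e⁻, Z=38>37); Rb^+ < Br^- (isoelectronic, higher Z=37 is smaller); Br^- < I^- (same group, period 4 vs 5).
The complete sequence is Y^3+ < Sr^2+ < Rb^+ < Br^- < I^-. I^- sits at position 5.

5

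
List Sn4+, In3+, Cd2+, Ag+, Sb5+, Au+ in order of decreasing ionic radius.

Au+ > Ag+ > Cd2+ > In3+ > Sn4+ > Sb5+

Sb5+ has 46 e⁻ (Z=51), Sn4+ has 46 e⁻ (Z=50), In3+ has 46 e⁻ (Z=49), Cd2+ has 46 e⁻ (Z=48), Ag+ has 46 e⁻ (Z=47), Au+ has 78 e⁻ (Z=79). Sb5+ < Sn4+ (isoelectronic, higher Z=51 is smaller); Sn4+ < In3+ (isoelectronic, higher Z=50 is smaller); In3+ < Cd2+ (both 46 e⁻, Z=49>48); Cd2+ < Ag+ (both 46 e⁻, Z=48>47); Ag+ < Au+ (same group, 1 shell fewer).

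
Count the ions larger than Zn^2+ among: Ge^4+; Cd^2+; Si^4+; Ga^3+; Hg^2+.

Si^4+: 10 e⁻, Z=14, Ge^4+: 28 e⁻, Z=32, Ga^3+: 28 e⁻, Z=31, Zn^2+: 28 e⁻, Z=30, Cd^2+: 46 e⁻, Z=48, Hg^2+: 78 e⁻, Z=80. Si^4+ < Ge^4+ (same group, period 3 vs 4); Ge^4+ < Ga^3+ (both 28 e⁻, Z=32>31); Ga^3+ < Zn^2+ (both 28 e⁻, Z=31>30); Zn^2+ < Cd^2+ (same group, 1 shell fewer); Cd^2+ < Hg^2+ (same group, period 5 vs 6).
Placing each against Zn^2+: smaller — Si^4+, Ge^4+, Ga^3+; larger — Cd^2+, Hg^2+. Count: 2.

2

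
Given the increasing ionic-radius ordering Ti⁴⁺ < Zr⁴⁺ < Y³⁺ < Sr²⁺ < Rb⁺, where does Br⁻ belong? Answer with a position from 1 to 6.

Tabulating Z and e⁻: Ti⁴⁺: 18 e⁻, Z=22, Zr⁴⁺: 36 e⁻, Z=40, Y³⁺: 36 e⁻, Z=39, Sr²⁺: 36 e⁻, Z=38, Rb⁺: 36 e⁻, Z=37, Br⁻: 36 e⁻, Z=35. Ti⁴⁺ < Zr⁴⁺ (same group, 1 shell fewer); Zr⁴⁺ < Y³⁺ (both 36 e⁻, Z=40>39); Y³⁺ < Sr²⁺ (isoelectronic, higher Z=39 is smaller); Sr²⁺ < Rb⁺ (both 36 e⁻, Z=38>37); Rb⁺ < Br⁻ (both 36 e⁻, Z=37>35).
Merged order: Ti⁴⁺ < Zr⁴⁺ < Y³⁺ < Sr²⁺ < Rb⁺ < Br⁻ — Br⁻ is number 6.

6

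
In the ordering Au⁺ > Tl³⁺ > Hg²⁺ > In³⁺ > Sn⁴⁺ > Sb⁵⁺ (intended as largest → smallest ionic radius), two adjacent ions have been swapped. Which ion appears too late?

Hg²⁺

Check each adjacent pair. Tl³⁺ and Hg²⁺ are reversed: both have 78 electrons but Z(Tl)=81 > Z(Hg)=80, so Tl³⁺ should be the smaller of the two. No other neighbouring pair contradicts the periodic trends, so Hg²⁺ is the ion listed too late.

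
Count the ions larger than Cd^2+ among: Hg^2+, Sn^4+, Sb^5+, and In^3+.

1

Tabulating Z and e⁻: Sb^5+ has 46 e⁻ (Z=51), Sn^4+ has 46 e⁻ (Z=50), In^3+ has 46 e⁻ (Z=49), Cd^2+ has 46 e⁻ (Z=48), Hg^2+ has 78 e⁻ (Z=80). Sb^5+ < Sn^4+ (both 46 e⁻, Z=51>50); Sn^4+ < In^3+ (isoelectronic, higher Z=50 is smaller); In^3+ < Cd^2+ (both 46 e⁻, Z=49>48); Cd^2+ < Hg^2+ (same group, period 5 vs 6).
Ordering all of them (including Cd^2+) by radius gives Sb^5+ < Sn^4+ < In^3+ < Cd^2+ < Hg^2+. So 1 is larger.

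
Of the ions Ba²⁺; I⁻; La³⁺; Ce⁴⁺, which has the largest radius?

All of these have 54 electrons (isoelectronic). With the same electron cloud, the ion with the most protons pulls it in tightest. Nuclear charges: Ce⁴⁺ (Z=58), La³⁺ (Z=57), Ba²⁺ (Z=56), I⁻ (Z=53). Highest Z is smallest.

I⁻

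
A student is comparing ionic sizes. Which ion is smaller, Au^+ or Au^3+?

For a single element, ionic radius drops as positive charge rises — Au^3+ < Au^+.

Au^3+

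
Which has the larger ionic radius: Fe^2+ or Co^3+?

Each ion has 24 electrons. The ranking follows nuclear charge in reverse — greater Z gives a smaller radius. Co^3+ (Z=27), Fe^2+ (Z=26).

Fe^2+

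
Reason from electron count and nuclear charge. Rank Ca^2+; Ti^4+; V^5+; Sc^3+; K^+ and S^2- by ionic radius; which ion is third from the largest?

These species are isoelectronic with 18 electrons. The only difference is the number of protons: V^5+ (Z=23), Ti^4+ (Z=22), Sc^3+ (Z=21), Ca^2+ (Z=20), K^+ (Z=19), S^2- (Z=16). The strongest nuclear pull (V^5+) gives the smallest ion.
That gives V^5+ < Ti^4+ < Sc^3+ < Ca^2+ < K^+ < S^2-. From the largest end, number 3 is Ca^2+.

Ca^2+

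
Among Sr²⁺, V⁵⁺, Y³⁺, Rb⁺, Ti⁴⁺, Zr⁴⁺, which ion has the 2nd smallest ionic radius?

V⁵⁺ (Z=23, 18 e⁻), Ti⁴⁺ (Z=22, 18 e⁻), Zr⁴⁺ (Z=40, 36 e⁻), Y³⁺ (Z=39, 36 e⁻), Sr²⁺ (Z=38, 36 e⁻), Rb⁺ (Z=37, 36 e⁻). V⁵⁺ < Ti⁴⁺ (isoelectronic, higher Z=23 is smaller); Ti⁴⁺ < Zr⁴⁺ (same group, 1 shell fewer); Zr⁴⁺ < Y³⁺ (isoelectronic, higher Z=40 is smaller); Y³⁺ < Sr²⁺ (both 36 e⁻, Z=39>38); Sr²⁺ < Rb⁺ (isoelectronic, higher Z=38 is smaller).
That gives V⁵⁺ < Ti⁴⁺ < Zr⁴⁺ < Y³⁺ < Sr²⁺ < Rb⁺. From the smallest end, number 2 is Ti⁴⁺.

Ti⁴⁺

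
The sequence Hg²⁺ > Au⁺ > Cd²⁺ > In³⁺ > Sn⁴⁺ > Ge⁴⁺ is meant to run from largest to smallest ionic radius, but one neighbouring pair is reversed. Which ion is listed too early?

Hg²⁺

Check each adjacent pair. Hg²⁺ and Au⁺ are reversed: they are isoelectronic (78 e⁻) and Hg has more protons than Au (80 vs 79), making Hg²⁺ smaller. No other neighbouring pair contradicts the periodic trends, so Hg²⁺ is the ion listed too early.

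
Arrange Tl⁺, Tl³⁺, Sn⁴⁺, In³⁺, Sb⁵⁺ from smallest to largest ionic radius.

Sb⁵⁺ < Sn⁴⁺ < In³⁺ < Tl³⁺ < Tl⁺

Work out protons and electrons: Sb⁵⁺ has 46 e⁻ (Z=51), Sn⁴⁺ has 46 e⁻ (Z=50), In³⁺ has 46 e⁻ (Z=49), Tl³⁺ has 78 e⁻ (Z=81), Tl⁺ has 80 e⁻ (Z=81). Sb⁵⁺ < Sn⁴⁺ (isoelectronic, higher Z=51 is smaller); Sn⁴⁺ < In³⁺ (isoelectronic, higher Z=50 is smaller); In³⁺ < Tl³⁺ (same group, period 5 vs 6); Tl³⁺ < Tl⁺ (same element, +3 vs +1).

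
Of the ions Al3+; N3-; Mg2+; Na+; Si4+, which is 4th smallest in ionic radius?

Na+

All of these have 10 electrons (isoelectronic). With the same electron cloud, the ion with the most protons pulls it in tightest. Nuclear charges: Si4+ (Z=14), Al3+ (Z=13), Mg2+ (Z=12), Na+ (Z=11), N3- (Z=7). Highest Z is smallest.
Ordering: Si4+ < Al3+ < Mg2+ < Na+ < N3-. The 4th smallest is Na+.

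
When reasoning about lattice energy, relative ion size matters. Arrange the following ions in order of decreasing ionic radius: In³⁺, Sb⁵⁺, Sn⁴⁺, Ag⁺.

Ag⁺ > In³⁺ > Sn⁴⁺ > Sb⁵⁺

Isoelectronic series (46 e⁻ each). Size is set by nuclear charge: more protons means a smaller ion. Sb⁵⁺ (Z=51), Sn⁴⁺ (Z=50), In³⁺ (Z=49), Ag⁺ (Z=47).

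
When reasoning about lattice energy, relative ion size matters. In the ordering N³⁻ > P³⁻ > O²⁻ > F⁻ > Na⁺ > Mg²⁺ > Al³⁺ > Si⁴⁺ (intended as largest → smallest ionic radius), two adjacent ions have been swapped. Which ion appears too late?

P³⁻

Compare adjacent ions: same group and charge — period 2 sits above period 3, so N³⁻ is smaller — yet in this decreasing list N³⁻ sits before P³⁻. Nothing else is reversed, so P³⁻ should move one place to the left.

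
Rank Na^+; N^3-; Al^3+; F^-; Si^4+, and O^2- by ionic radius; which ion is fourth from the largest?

These species are isoelectronic with 10 electrons. The only difference is the number of protons: Si^4+ (Z=14), Al^3+ (Z=13), Na^+ (Z=11), F^- (Z=9), O^2- (Z=8), N^3- (Z=7). The strongest nuclear pull (Si^4+) gives the smallest ion.
Ordering: Si^4+ < Al^3+ < Na^+ < F^- < O^2- < N^3-. The fourth largest is Na^+.

Na^+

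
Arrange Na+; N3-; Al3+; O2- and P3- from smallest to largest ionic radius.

Al3+ < Na+ < O2- < N3- < P3-

Al3+ (Z=13, 10 e⁻), Na+ (Z=11, 10 e⁻), O2- (Z=8, 10 e⁻), N3- (Z=7, 10 e⁻), P3- (Z=15, 18 e⁻). Al3+ < Na+ (isoelectronic, higher Z=13 is smaller); Na+ < O2- (both 10 e⁻, Z=11>8); O2- < N3- (isoelectronic, higher Z=8 is smaller); N3- < P3- (same group, period 2 vs 3).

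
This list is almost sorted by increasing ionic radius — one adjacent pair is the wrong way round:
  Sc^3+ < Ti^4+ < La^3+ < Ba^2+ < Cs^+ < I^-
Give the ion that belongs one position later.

Compare adjacent ions: they are isoelectronic (18 e⁻) and Ti has more protons than Sc (22 vs 21), making Ti^4+ smaller — yet in this increasing list Sc^3+ sits before Ti^4+. Nothing else is reversed, so Sc^3+ should move one place to the right.

Sc^3+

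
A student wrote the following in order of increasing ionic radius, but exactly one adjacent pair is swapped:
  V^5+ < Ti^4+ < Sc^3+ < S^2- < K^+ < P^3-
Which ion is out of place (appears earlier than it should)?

S^2-

The pair S^2-, K^+ is the wrong way round — they are isoelectronic (18 e⁻) and K has more protons than S (19 vs 16), making K^+ smaller. All other adjacent pairs agree with periodic trends, so S^2- is the misplaced ion.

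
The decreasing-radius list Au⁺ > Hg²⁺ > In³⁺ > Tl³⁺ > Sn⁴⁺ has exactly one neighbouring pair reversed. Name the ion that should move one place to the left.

Compare adjacent ions: In³⁺ and Tl³⁺ are in one column with the same charge; the lighter period-5 ion has one fewer shell and is smaller — yet in this decreasing list In³⁺ sits before Tl³⁺. Nothing else is reversed, so Tl³⁺ should move one place to the left.

Tl³⁺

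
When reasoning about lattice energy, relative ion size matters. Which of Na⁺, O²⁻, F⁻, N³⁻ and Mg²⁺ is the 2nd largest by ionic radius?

O²⁻

These species are isoelectronic with 10 electrons. The only difference is the number of protons: Mg²⁺ (Z=12), Na⁺ (Z=11), F⁻ (Z=9), O²⁻ (Z=8), N³⁻ (Z=7). The strongest nuclear pull (Mg²⁺) gives the smallest ion.
That gives Mg²⁺ < Na⁺ < F⁻ < O²⁻ < N³⁻. From the largest end, number 2 is O²⁻.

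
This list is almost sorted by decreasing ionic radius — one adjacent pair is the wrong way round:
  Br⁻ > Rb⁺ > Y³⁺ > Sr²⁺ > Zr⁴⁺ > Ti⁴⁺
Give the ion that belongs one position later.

Check each adjacent pair. Y³⁺ and Sr²⁺ are reversed: both have 36 electrons but Z(Y)=39 > Z(Sr)=38, so Y³⁺ should be the smaller of the two. No other neighbouring pair contradicts the periodic trends, so Y³⁺ is the ion listed too early.

Y³⁺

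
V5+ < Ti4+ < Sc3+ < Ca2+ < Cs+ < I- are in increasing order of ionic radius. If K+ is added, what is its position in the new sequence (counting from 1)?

5

V5+ has 18 e⁻ (Z=23), Ti4+ has 18 e⁻ (Z=22), Sc3+ has 18 e⁻ (Z=21), Ca2+ has 18 e⁻ (Z=20), K+ has 18 e⁻ (Z=19), Cs+ has 54 e⁻ (Z=55), I- has 54 e⁻ (Z=53). V5+ < Ti4+ (isoelectronic, higher Z=23 is smaller); Ti4+ < Sc3+ (both 18 e⁻, Z=22>21); Sc3+ < Ca2+ (both 18 e⁻, Z=21>20); Ca2+ < K+ (both 18 e⁻, Z=20>19); K+ < Cs+ (same group, 2 shells fewer); Cs+ < I- (isoelectronic, higher Z=55 is smaller).
Merged order: V5+ < Ti4+ < Sc3+ < Ca2+ < K+ < Cs+ < I- — K+ is number 5.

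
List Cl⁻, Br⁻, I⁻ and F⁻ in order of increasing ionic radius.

These ions sit in one column with identical charge. Each step down the periodic table adds a principal shell, increasing the radius.

F⁻ < Cl⁻ < Br⁻ < I⁻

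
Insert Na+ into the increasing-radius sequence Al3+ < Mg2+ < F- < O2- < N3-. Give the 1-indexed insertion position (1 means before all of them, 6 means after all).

3

All of these have 10 electrons (isoelectronic). With the same electron cloud, the ion with the most protons pulls it in tightest. Nuclear charges: Al3+ (Z=13), Mg2+ (Z=12), Na+ (Z=11), F- (Z=9), O2- (Z=8), N3- (Z=7). Highest Z is smallest.
With Na+ included the full order is Al3+ < Mg2+ < Na+ < F- < O2- < N3-, so it takes position 3.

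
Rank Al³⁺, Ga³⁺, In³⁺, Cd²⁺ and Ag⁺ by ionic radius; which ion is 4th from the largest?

Ga³⁺

Electron counts and nuclear charges: Al³⁺ has 10 e⁻ (Z=13), Ga³⁺ has 28 e⁻ (Z=31), In³⁺ has 46 e⁻ (Z=49), Cd²⁺ has 46 e⁻ (Z=48), Ag⁺ has 46 e⁻ (Z=47). Al³⁺ < Ga³⁺ (same group, period 3 vs 4); Ga³⁺ < In³⁺ (same group, period 4 vs 5); In³⁺ < Cd²⁺ (both 46 e⁻, Z=49>48); Cd²⁺ < Ag⁺ (isoelectronic, higher Z=48 is smaller).
Ordering: Al³⁺ < Ga³⁺ < In³⁺ < Cd²⁺ < Ag⁺. The 4th largest is Ga³⁺.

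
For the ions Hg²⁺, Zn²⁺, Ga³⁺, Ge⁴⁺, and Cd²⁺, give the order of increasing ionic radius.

Ge⁴⁺ < Ga³⁺ < Zn²⁺ < Cd²⁺ < Hg²⁺

First list Z and electron count for each: Ge⁴⁺ (Z=32, 28 e⁻), Ga³⁺ (Z=31, 28 e⁻), Zn²⁺ (Z=30, 28 e⁻), Cd²⁺ (Z=48, 46 e⁻), Hg²⁺ (Z=80, 78 e⁻). Ge⁴⁺ < Ga³⁺ (both 28 e⁻, Z=32>31); Ga³⁺ < Zn²⁺ (isoelectronic, higher Z=31 is smaller); Zn²⁺ < Cd²⁺ (same group, period 4 vs 5); Cd²⁺ < Hg²⁺ (same group, 1 shell fewer).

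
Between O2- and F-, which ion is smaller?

F-

Each ion has 10 electrons. The ranking follows nuclear charge in reverse — greater Z gives a smaller radius. F- (Z=9), O2- (Z=8).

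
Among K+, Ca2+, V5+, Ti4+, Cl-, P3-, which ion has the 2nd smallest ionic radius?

Ti4+

These species are isoelectronic with 18 electrons. The only difference is the number of protons: V5+ (Z=23), Ti4+ (Z=22), Ca2+ (Z=20), K+ (Z=19), Cl- (Z=17), P3- (Z=15). The strongest nuclear pull (V5+) gives the smallest ion.
Ordering: V5+ < Ti4+ < Ca2+ < K+ < Cl- < P3-. The 2nd smallest is Ti4+.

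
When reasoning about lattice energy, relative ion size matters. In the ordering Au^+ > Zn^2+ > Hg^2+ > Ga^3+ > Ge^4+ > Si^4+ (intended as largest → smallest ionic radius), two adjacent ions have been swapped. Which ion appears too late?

The pair Zn^2+, Hg^2+ is the wrong way round — Zn^2+ and Hg^2+ are in one column with the same charge; the lighter period-4 ion has 2 fewer shells and is smaller. All other adjacent pairs agree with periodic trends, so Hg^2+ is the misplaced ion.

Hg^2+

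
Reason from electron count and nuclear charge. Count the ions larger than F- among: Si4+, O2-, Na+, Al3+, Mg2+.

All of these have 10 electrons (isoelectronic). With the same electron cloud, the ion with the most protons pulls it in tightest. Nuclear charges: Si4+ (Z=14), Al3+ (Z=13), Mg2+ (Z=12), Na+ (Z=11), F- (Z=9), O2- (Z=8). Highest Z is smallest.
Ordering all of them (including F-) by radius gives Si4+ < Al3+ < Mg2+ < Na+ < F- < O2-. Count: 1.

1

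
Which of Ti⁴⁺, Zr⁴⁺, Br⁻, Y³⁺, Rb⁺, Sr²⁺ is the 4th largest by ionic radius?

Y³⁺

Tabulating Z and e⁻: Ti⁴⁺ (Z=22, 18 e⁻), Zr⁴⁺ (Z=40, 36 e⁻), Y³⁺ (Z=39, 36 e⁻), Sr²⁺ (Z=38, 36 e⁻), Rb⁺ (Z=37, 36 e⁻), Br⁻ (Z=35, 36 e⁻). Ti⁴⁺ < Zr⁴⁺ (same group, period 4 vs 5); Zr⁴⁺ < Y³⁺ (isoelectronic, higher Z=40 is smaller); Y³⁺ < Sr²⁺ (isoelectronic, higher Z=39 is smaller); Sr²⁺ < Rb⁺ (isoelectronic, higher Z=38 is smaller); Rb⁺ < Br⁻ (both 36 e⁻, Z=37>35).
Ordering: Ti⁴⁺ < Zr⁴⁺ < Y³⁺ < Sr²⁺ < Rb⁺ < Br⁻. The 4th largest is Y³⁺.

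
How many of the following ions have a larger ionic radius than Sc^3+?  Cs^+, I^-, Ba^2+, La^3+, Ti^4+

Ti^4+: 18 e⁻, Z=22, Sc^3+: 18 e⁻, Z=21, La^3+: 54 e⁻, Z=57, Ba^2+: 54 e⁻, Z=56, Cs^+: 54 e⁻, Z=55, I^-: 54 e⁻, Z=53. Ti^4+ < Sc^3+ (both 18 e⁻, Z=22>21); Sc^3+ < La^3+ (same group, period 4 vs 6); La^3+ < Ba^2+ (isoelectronic, higher Z=57 is smaller); Ba^2+ < Cs^+ (both 54 e⁻, Z=56>55); Cs^+ < I^- (isoelectronic, higher Z=55 is smaller).
Overall: Ti^4+ < Sc^3+ < La^3+ < Ba^2+ < Cs^+ < I^-. Sc^3+ has 1 below it and 4 above. So 4 are larger.

4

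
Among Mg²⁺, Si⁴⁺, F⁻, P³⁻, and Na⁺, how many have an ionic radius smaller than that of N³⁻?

4

Si⁴⁺ (Z=14, 10 e⁻), Mg²⁺ (Z=12, 10 e⁻), Na⁺ (Z=11, 10 e⁻), F⁻ (Z=9, 10 e⁻), N³⁻ (Z=7, 10 e⁻), P³⁻ (Z=15, 18 e⁻). Si⁴⁺ < Mg²⁺ (both 10 e⁻, Z=14>12); Mg²⁺ < Na⁺ (both 10 e⁻, Z=12>11); Na⁺ < F⁻ (isoelectronic, higher Z=11 is smaller); F⁻ < N³⁻ (isoelectronic, higher Z=9 is smaller); N³⁻ < P³⁻ (same group, period 2 vs 3).
Ordering all of them (including N³⁻) by radius gives Si⁴⁺ < Mg²⁺ < Na⁺ < F⁻ < N³⁻ < P³⁻. So 4 are smaller.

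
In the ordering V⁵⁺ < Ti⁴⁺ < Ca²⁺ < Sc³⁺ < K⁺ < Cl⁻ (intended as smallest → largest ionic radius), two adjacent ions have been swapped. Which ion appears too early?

Ca²⁺

Scanning neighbour by neighbour, only Ca²⁺/Sc³⁺ violates a trend: Sc³⁺ and Ca²⁺ share 18 electrons; the higher nuclear charge on Sc (Z=21) contracts it more, so Sc³⁺ < Ca²⁺. That makes Ca²⁺ the one sitting a position early relative to where it belongs.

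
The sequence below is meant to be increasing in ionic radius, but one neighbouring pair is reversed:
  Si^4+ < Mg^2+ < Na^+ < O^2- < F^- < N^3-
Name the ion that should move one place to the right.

Compare adjacent ions: both have 10 electrons but Z(F)=9 > Z(O)=8, so F^- should be the smaller of the two — yet in this increasing list O^2- sits before F^-. Nothing else is reversed, so O^2- should move one place to the right.

O^2-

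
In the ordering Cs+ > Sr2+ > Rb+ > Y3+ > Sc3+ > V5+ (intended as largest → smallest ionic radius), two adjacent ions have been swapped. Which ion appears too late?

Check each adjacent pair. Sr2+ and Rb+ are reversed: Sr2+ and Rb+ share 36 electrons; the higher nuclear charge on Sr (Z=38) contracts it more, so Sr2+ < Rb+. No other neighbouring pair contradicts the periodic trends, so Rb+ is the ion listed too late.

Rb+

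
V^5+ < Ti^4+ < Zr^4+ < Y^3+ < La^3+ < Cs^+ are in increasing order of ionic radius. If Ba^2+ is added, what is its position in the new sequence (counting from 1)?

First list Z and electron count for each: V^5+: 18 e⁻, Z=23, Ti^4+: 18 e⁻, Z=22, Zr^4+: 36 e⁻, Z=40, Y^3+: 36 e⁻, Z=39, La^3+: 54 e⁻, Z=57, Ba^2+: 54 e⁻, Z=56, Cs^+: 54 e⁻, Z=55. V^5+ < Ti^4+ (both 18 e⁻, Z=23>22); Ti^4+ < Zr^4+ (same group, period 4 vs 5); Zr^4+ < Y^3+ (both 36 e⁻, Z=40>39); Y^3+ < La^3+ (same group, 1 shell fewer); La^3+ < Ba^2+ (isoelectronic, higher Z=57 is smaller); Ba^2+ < Cs^+ (both 54 e⁻, Z=56>55).
The complete sequence is V^5+ < Ti^4+ < Zr^4+ < Y^3+ < La^3+ < Ba^2+ < Cs^+. Ba^2+ sits at position 6.

6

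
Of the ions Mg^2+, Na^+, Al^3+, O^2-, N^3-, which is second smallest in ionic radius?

These species are isoelectronic with 10 electrons. The only difference is the number of protons: Al^3+ (Z=13), Mg^2+ (Z=12), Na^+ (Z=11), O^2- (Z=8), N^3- (Z=7). The strongest nuclear pull (Al^3+) gives the smallest ion.
That gives Al^3+ < Mg^2+ < Na^+ < O^2- < N^3-. From the smallest end, number 2 is Mg^2+.

Mg^2+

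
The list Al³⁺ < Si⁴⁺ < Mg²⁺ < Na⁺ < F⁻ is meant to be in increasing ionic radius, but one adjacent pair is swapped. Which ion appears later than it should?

Si⁴⁺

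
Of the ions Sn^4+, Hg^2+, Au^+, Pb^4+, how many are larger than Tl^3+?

2

Tabulating Z and e⁻: Sn^4+: 46 e⁻, Z=50, Pb^4+: 78 e⁻, Z=82, Tl^3+: 78 e⁻, Z=81, Hg^2+: 78 e⁻, Z=80, Au^+: 78 e⁻, Z=79. Sn^4+ < Pb^4+ (same group, period 5 vs 6); Pb^4+ < Tl^3+ (both 78 e⁻, Z=82>81); Tl^3+ < Hg^2+ (both 78 e⁻, Z=81>80); Hg^2+ < Au^+ (both 78 e⁻, Z=80>79).
Overall: Sn^4+ < Pb^4+ < Tl^3+ < Hg^2+ < Au^+. Tl^3+ has 2 below it and 2 above. Count: 2.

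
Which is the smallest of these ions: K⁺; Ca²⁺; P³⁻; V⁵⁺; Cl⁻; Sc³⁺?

Each ion has 18 electrons. The ranking follows nuclear charge in reverse — greater Z gives a smaller radius. V⁵⁺ (Z=23), Sc³⁺ (Z=21), Ca²⁺ (Z=20), K⁺ (Z=19), Cl⁻ (Z=17), P³⁻ (Z=15).

V⁵⁺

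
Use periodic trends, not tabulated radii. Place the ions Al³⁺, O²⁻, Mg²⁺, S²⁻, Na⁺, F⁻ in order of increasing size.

Al³⁺ < Mg²⁺ < Na⁺ < F⁻ < O²⁻ < S²⁻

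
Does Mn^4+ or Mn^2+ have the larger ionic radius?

Mn^2+

Same element, different charge: the more highly charged cation has fewer electrons and a greater effective nuclear charge per electron, making Mn^4+ the smallest.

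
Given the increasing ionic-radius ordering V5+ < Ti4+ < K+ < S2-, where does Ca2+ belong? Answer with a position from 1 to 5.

3

All of these have 18 electrons (isoelectronic). With the same electron cloud, the ion with the most protons pulls it in tightest. Nuclear charges: V5+ (Z=23), Ti4+ (Z=22), Ca2+ (Z=20), K+ (Z=19), S2- (Z=16). Highest Z is smallest.
The complete sequence is V5+ < Ti4+ < Ca2+ < K+ < S2-. Ca2+ sits at position 3.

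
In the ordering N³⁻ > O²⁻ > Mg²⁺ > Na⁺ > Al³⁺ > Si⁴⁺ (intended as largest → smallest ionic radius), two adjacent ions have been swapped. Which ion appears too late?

Na⁺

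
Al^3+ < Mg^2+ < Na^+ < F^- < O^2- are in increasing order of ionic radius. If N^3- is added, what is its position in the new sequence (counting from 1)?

6

Isoelectronic series (10 e⁻ each). Size is set by nuclear charge: more protons means a smaller ion. Al^3+ (Z=13), Mg^2+ (Z=12), Na^+ (Z=11), F^- (Z=9), O^2- (Z=8), N^3- (Z=7).
Putting N^3- in gives Al^3+ < Mg^2+ < Na^+ < F^- < O^2- < N^3-; it lands at slot 6.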